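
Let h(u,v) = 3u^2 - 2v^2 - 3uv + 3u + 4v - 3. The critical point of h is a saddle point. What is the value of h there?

-1

∂h/∂u = 6u - 3v + 3 = 0 and ∂h/∂v = -3u - 4v + 4 = 0, so (u, v) = (0, 1).
The Hessian has h_{uu} = 6, h_{vv} = -4, h_{uv} = -3, giving D = -33 < 0, so the point is a saddle point.
h(0, 1) = -1.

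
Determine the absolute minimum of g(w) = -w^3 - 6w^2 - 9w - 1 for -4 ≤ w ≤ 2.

The derivative is -3w^2 - 12w - 9, which vanishes at w = -3 and w = -1.
Compare values at every candidate in [-4, 2]: g(-4) = 3,  g(-3) = -1,  g(-1) = 3,  g(2) = -51.
The minimum over the interval is -51, attained at w = 2.

-51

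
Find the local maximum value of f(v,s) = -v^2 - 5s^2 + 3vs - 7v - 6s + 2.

∂f/∂v = -2v + 3s - 7 = 0 and ∂f/∂s = 3v - 10s - 6 = 0, so (v, s) = (-8, -3).
The Hessian has f_{vv} = -2, f_{ss} = -10, f_{vs} = 3, giving D = 11 > 0 with f_{vv} < 0, so the point is a local maximum.
f(-8, -3) = 39.

39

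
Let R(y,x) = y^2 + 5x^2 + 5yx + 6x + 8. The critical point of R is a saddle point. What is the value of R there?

∂R/∂y = 2y + 5x = 0 and ∂R/∂x = 5y + 10x + 6 = 0, so (y, x) = (-6, 12/5).
The Hessian has R_{yy} = 2, R_{xx} = 10, R_{yx} = 5, giving D = -5 < 0, so the point is a saddle point.
R(-6, 12/5) = 76/5.

76/5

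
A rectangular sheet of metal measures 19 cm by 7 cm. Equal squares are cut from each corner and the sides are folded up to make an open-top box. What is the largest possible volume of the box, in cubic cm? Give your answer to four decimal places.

96.1185

With cut size x, the volume is V(x) = x(19 − 2x)(7 − 2x) for 0 < x < 3.5.
V'(x) = 12x^2 − 104x + 133. Setting V'(x) = 0 gives x ≈ 1.5594 (the root in (0, 3.5)).
V''(x) = 24x − 104 is negative there, so this is the maximum; V ≈ 96.1185.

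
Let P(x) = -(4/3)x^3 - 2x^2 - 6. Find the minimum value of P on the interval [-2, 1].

-28/3

P'(x) = -4x^2 - 4x, which vanishes at x = -1 and x = 0.
Compare values at every candidate in [-2, 1]: P(-2) = -10/3, P(-1) = -20/3, P(0) = -6, P(1) = -28/3.
Hence the absolute minimum is -28/3 at x = 1.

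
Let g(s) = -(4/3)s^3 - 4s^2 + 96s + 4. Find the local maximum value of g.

716/3

g'(s) = -4s^2 - 8s + 96 = 0 at s = -6, 4.
Second-derivative test with g''(s) = -8s - 8: g''(-6) = 40 > 0 ⇒ local minimum; g''(4) = -40 < 0 ⇒ local maximum.
The local maximum is g(4) = 716/3.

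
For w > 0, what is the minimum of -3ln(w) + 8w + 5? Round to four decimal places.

10.9425

R'(w) = -3/w + 8 = 0 gives w = 3/8.
R''(w) = 3/w², which is positive for w > 0, so this is a local minimum.
R(3/8) = -3·ln(3/8) + 3 + 5 ≈ 10.9425.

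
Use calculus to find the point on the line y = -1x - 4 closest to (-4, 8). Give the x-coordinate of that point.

Minimize D(x)^2 = (x + 4)^2 + (-x - 12)^2.
d/dx[D^2] = 2(x + 4) + 2·(-1)·(-x - 12) = 0 ⇒ x = -8.
Then y = 4 and the distance is √(32) ≈ 5.6569.

-8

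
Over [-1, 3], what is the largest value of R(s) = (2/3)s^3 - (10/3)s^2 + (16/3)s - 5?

R'(s) = 2s^2 - (20/3)s + 16/3, which vanishes at s = 4/3 and s = 2.
Evaluating at the critical points and endpoints: R(-1) = -43/3; R(4/3) = -181/81; R(2) = -7/3; R(3) = -1.
The maximum over the interval is -1, attained at s = 3.

-1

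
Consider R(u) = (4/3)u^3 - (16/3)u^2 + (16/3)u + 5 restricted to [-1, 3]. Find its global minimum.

The derivative is 4u^2 - (32/3)u + 16/3, which vanishes at u = 2/3 and u = 2.
Evaluating at the critical points and endpoints: R(-1) = -7,  R(2/3) = 533/81,  R(2) = 5,  R(3) = 9.
Hence the absolute minimum is -7 at u = -1.

-7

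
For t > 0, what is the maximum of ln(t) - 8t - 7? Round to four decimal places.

-10.0794

h'(t) = 1/t − 8 = 0 gives t = 1/8.
h''(t) = -1/t², which is negative for t > 0, so this is a local maximum.
h(1/8) = 1·ln(1/8) - 1 - 7 ≈ -10.0794.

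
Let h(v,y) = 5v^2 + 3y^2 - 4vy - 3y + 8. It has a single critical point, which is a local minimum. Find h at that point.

∂h/∂v = 10v - 4y = 0 and ∂h/∂y = -4v + 6y - 3 = 0, so (v, y) = (3/11, 15/22).
The Hessian has h_{vv} = 10, h_{yy} = 6, h_{vy} = -4, giving D = 44 > 0 with h_{vv} > 0, so the point is a local minimum.
h(3/11, 15/22) = 307/44.

307/44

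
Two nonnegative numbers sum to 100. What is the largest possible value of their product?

With x + y = 100, the product is P(x) = x(100 − x).
P'(x) = 100 − 2x = 0 gives x = 50; P'' = −2 < 0, so this is the maximum.
P = 50·50 = 2500.

2500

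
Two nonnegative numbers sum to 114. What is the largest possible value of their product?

With x + y = 114, the product is P(x) = x(114 − x).
P'(x) = 114 − 2x = 0 gives x = 57; P'' = −2 < 0, so this is the maximum.
P = 57·57 = 3249.

3249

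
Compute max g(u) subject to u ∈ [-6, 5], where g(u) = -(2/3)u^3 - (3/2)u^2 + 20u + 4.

Differentiating, g'(u) = -2u^2 - 3u + 20; which vanishes at u = -4 and u = 5/2.
Compare values at every candidate in [-6, 5]: g(-6) = -26, g(-4) = -172/3, g(5/2) = 821/24, g(5) = -101/6.
So the maximum is g(5/2) = 821/24.

821/24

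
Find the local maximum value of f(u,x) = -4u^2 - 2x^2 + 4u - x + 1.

17/8

∂f/∂u = -8u + 4 = 0 and ∂f/∂x = -4x - 1 = 0, so (u, x) = (1/2, -1/4).
The Hessian has f_{uu} = -8, f_{xx} = -4, f_{ux} = 0, giving D = 32 > 0 with f_{uu} < 0, so the point is a local maximum.
f(1/2, -1/4) = 17/8.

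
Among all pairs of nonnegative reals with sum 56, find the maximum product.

784

With x + y = 56, the product is P(x) = x(56 − x).
P'(x) = 56 − 2x = 0 gives x = 28; P'' = −2 < 0, so this is the maximum.
P = 28·28 = 784.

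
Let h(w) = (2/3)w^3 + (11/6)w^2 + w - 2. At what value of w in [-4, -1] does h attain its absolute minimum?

The derivative is 2w^2 + (11/3)w + 1, whose only zero in [-4, -1] is w = -3/2.
Candidates: h(-4) = -58/3,  h(-3/2) = -13/8,  h(-1) = -11/6.
So the minimum is h(-4) = -58/3.

-4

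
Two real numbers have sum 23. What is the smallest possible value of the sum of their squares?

529/2

With a + b = 23, a^2 + b^2 = a^2 + (23 − a)^2.
The derivative 2a − 2(23 − a) = 4a − 46 vanishes at a = 23/2; second derivative 4 > 0, a minimum.
The minimum is 2·(23/2)^2 = 529/2.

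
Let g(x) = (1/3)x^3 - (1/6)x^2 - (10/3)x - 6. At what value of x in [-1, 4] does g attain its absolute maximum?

Differentiating, g'(x) = x^2 - (1/3)x - 10/3; whose only zero in [-1, 4] is x = 2.
Evaluating at the critical points and endpoints: g(-1) = -19/6; g(2) = -32/3; g(4) = -2/3.
Hence the absolute maximum is -2/3 at x = 4.

4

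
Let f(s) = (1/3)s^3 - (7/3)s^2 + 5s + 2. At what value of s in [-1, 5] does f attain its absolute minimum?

-1

f'(s) = s^2 - (14/3)s + 5, which vanishes at s = 5/3 and s = 3.
Evaluating at the critical points and endpoints: f(-1) = -17/3; f(5/3) = 437/81; f(3) = 5; f(5) = 31/3.
Hence the absolute minimum is -17/3 at s = -1.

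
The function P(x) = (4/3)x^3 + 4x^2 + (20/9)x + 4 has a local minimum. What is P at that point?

Critical points: P'(x) = 4x^2 + 8x + 20/9 vanishes at x = -5/3, -1/3.
P''(x) = 8x + 8. P''(-5/3) = -16/3 < 0 ⇒ local maximum; P''(-1/3) = 16/3 > 0 ⇒ local minimum.
So the local minimum value is P(-1/3) = 296/81.

296/81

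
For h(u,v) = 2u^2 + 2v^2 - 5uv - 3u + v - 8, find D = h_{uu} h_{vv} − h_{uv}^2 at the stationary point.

∂h/∂u = 4u - 5v - 3 = 0 and ∂h/∂v = -5u + 4v + 1 = 0, so (u, v) = (-7/9, -11/9).
The Hessian has h_{uu} = 4, h_{vv} = 4, h_{uv} = -5, giving D = -9 < 0, so the point is a saddle point.
D = (4)·(4) − (-5)^2 = -9.

-9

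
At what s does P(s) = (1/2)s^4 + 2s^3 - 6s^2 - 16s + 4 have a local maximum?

P'(s) = 2s^3 + 6s^2 - 12s - 16. Setting P'(s) = 0 gives s ∈ {-4, -1, 2}.
Second-derivative test with P''(s) = 6s^2 + 12s - 12: P''(-4) = 36 > 0 ⇒ local minimum; P''(-1) = -18 < 0 ⇒ local maximum; P''(2) = 36 > 0 ⇒ local minimum.
Thus P has its local maximum at s = -1, with value 25/2.

-1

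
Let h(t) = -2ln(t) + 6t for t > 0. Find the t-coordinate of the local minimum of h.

h'(t) = -2/t + 6 = 0 gives t = 1/3.
h''(t) = 2/t², which is positive for t > 0, so this is a local minimum.
h(1/3) = -2·ln(1/3) + 2 ≈ 4.1972.

1/3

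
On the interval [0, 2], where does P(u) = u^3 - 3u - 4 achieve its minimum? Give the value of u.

1

The derivative is 3u^2 - 3, whose only zero in [0, 2] is u = 1.
Compare values at every candidate in [0, 2]: P(0) = -4; P(1) = -6; P(2) = -2.
Hence the absolute minimum is -6 at u = 1.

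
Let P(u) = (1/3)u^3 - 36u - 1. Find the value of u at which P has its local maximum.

-6

P'(u) = u^2 - 36 = 0 at u = -6, 6.
Since P''(u) = 2u, we get P''(-6) = -12 < 0 ⇒ local maximum; P''(6) = 12 > 0 ⇒ local minimum.
So the local maximum value is P(-6) = 143.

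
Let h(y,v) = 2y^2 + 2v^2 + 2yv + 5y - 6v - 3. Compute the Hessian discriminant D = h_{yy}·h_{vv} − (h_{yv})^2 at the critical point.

∂h/∂y = 4y + 2v + 5 = 0 and ∂h/∂v = 2y + 4v - 6 = 0, so (y, v) = (-8/3, 17/6).
The Hessian has h_{yy} = 4, h_{vv} = 4, h_{yv} = 2, giving D = 12 > 0 with h_{yy} > 0, so the point is a local minimum.
D = (4)·(4) − (2)^2 = 12.

12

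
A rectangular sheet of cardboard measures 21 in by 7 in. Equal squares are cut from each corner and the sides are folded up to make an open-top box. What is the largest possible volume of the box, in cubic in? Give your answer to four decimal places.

With cut size x, the volume is V(x) = x(21 − 2x)(7 − 2x) for 0 < x < 3.5.
V'(x) = 12x^2 − 112x + 147. Setting V'(x) = 0 gives x ≈ 1.5800 (the root in (0, 3.5)).
V''(x) = 24x − 112 is negative there, so this is the maximum; V ≈ 108.2388.

108.2388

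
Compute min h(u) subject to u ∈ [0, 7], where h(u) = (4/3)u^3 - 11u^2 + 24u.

0

The derivative is 4u^2 - 22u + 24, which vanishes at u = 3/2 and u = 4.
Evaluating at the critical points and endpoints: h(0) = 0; h(3/2) = 63/4; h(4) = 16/3; h(7) = 259/3.
The minimum over the interval is 0, attained at u = 0.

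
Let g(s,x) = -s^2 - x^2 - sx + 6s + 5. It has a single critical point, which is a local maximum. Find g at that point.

17

∂g/∂s = -2s - x + 6 = 0 and ∂g/∂x = -s - 2x = 0, so (s, x) = (4, -2).
The Hessian has g_{ss} = -2, g_{xx} = -2, g_{sx} = -1, giving D = 3 > 0 with g_{ss} < 0, so the point is a local maximum.
g(4, -2) = 17.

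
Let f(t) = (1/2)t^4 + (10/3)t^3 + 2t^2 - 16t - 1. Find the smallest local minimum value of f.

-67/6

f'(t) = 2t^3 + 10t^2 + 4t - 16. Setting f'(t) = 0 gives t ∈ {-4, -2, 1}.
Second-derivative test with f''(t) = 6t^2 + 20t + 4: f''(-4) = 20 > 0 ⇒ local minimum; f''(-2) = -12 < 0 ⇒ local maximum; f''(1) = 30 > 0 ⇒ local minimum.
So the smallest local minimum value is f(1) = -67/6.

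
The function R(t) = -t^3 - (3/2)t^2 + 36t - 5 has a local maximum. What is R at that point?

125/2

R'(t) = -3t^2 - 3t + 36 = 0 at t = -4, 3.
R''(t) = -6t - 3. R''(-4) = 21 > 0 ⇒ local minimum; R''(3) = -21 < 0 ⇒ local maximum.
So the local maximum value is R(3) = 125/2.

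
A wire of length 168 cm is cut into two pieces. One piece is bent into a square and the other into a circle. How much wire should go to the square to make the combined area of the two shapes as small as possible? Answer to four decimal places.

94.0967

Let x be the length used for the square. Square side x/4; circle radius (168−x)/(2π).
A(x) = (x/4)² + π·((168−x)/(2π))² = x²/16 + (168−x)²/(4π) for 0 ≤ x ≤ 168. A'(x) = x/8 − (168−x)/(2π) = 0 gives x = 4·168/(π+4) ≈ 94.0967.
A'' = 1/8 + 1/(2π) > 0, so this gives the minimum combined area; x ≈ 94.0967 cm to the square.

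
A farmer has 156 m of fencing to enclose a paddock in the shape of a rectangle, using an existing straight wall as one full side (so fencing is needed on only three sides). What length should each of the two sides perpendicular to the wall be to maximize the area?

39

Let the sides perpendicular to the wall have length x and the parallel side y, so 2x + y = 156 and the area is A = xy = x(156 − 2x).
A'(x) = 156 − 4x = 0 gives x = 39, and A''(x) = −4 < 0 confirms a maximum.
Then y = 156 − 2·39 = 78 and A = 3042.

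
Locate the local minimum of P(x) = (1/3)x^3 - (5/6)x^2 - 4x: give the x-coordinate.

3

P'(x) = x^2 - (5/3)x - 4 = 0 at x = -4/3, 3.
P''(x) = 2x - 5/3. P''(-4/3) = -13/3 < 0 ⇒ local maximum; P''(3) = 13/3 > 0 ⇒ local minimum.
So the local minimum value is P(3) = -21/2.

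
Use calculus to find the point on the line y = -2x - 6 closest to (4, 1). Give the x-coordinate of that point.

-2

Minimize D(x)^2 = (x - 4)^2 + (-2x - 7)^2.
d/dx[D^2] = 2(x - 4) + 2·(-2)·(-2x - 7) = 0 ⇒ x = -2.
Then y = -2 and the distance is √(45) ≈ 6.7082.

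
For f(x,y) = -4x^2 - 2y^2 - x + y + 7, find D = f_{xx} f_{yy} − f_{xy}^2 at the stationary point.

∂f/∂x = -8x - 1 = 0 and ∂f/∂y = -4y + 1 = 0, so (x, y) = (-1/8, 1/4).
The Hessian has f_{xx} = -8, f_{yy} = -4, f_{xy} = 0, giving D = 32 > 0 with f_{xx} < 0, so the point is a local maximum.
D = (-8)·(-4) − (0)^2 = 32.

32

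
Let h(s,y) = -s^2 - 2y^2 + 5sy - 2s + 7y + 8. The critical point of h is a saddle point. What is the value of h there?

∂h/∂s = -2s + 5y - 2 = 0 and ∂h/∂y = 5s - 4y + 7 = 0, so (s, y) = (-27/17, -4/17).
The Hessian has h_{ss} = -2, h_{yy} = -4, h_{sy} = 5, giving D = -17 < 0, so the point is a saddle point.
h(-27/17, -4/17) = 149/17.

149/17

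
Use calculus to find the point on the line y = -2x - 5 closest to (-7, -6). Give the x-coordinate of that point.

Minimize D(x)^2 = (x + 7)^2 + (-2x + 1)^2.
d/dx[D^2] = 2(x + 7) + 2·(-2)·(-2x + 1) = 0 ⇒ x = -1.
Then y = -3 and the distance is √(45) ≈ 6.7082.

-1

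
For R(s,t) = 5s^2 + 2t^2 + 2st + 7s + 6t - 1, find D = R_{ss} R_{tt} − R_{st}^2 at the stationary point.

∂R/∂s = 10s + 2t + 7 = 0 and ∂R/∂t = 2s + 4t + 6 = 0, so (s, t) = (-4/9, -23/18).
The Hessian has R_{ss} = 10, R_{tt} = 4, R_{st} = 2, giving D = 36 > 0 with R_{ss} > 0, so the point is a local minimum.
D = (10)·(4) − (2)^2 = 36.

36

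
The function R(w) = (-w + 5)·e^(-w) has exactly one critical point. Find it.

Differentiating with the product rule gives R'(w) = (w - 6)·e^(-w). Since e^(-w) > 0, the only critical point is w = 6.
R''(6) has the same sign as 1 > 0, so this is a local minimum.
R(6) = (-1)·e^(-6) ≈ -0.0025.

6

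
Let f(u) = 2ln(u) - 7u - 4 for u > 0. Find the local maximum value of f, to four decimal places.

-8.5055

f'(u) = 2/u − 7 = 0 gives u = 2/7.
f''(u) = -2/u², which is negative for u > 0, so this is a local maximum.
f(2/7) = 2·ln(2/7) - 2 - 4 ≈ -8.5055.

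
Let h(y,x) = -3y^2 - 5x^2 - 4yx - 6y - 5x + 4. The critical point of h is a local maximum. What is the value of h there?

311/44

∂h/∂y = -6y - 4x - 6 = 0 and ∂h/∂x = -4y - 10x - 5 = 0, so (y, x) = (-10/11, -3/22).
The Hessian has h_{yy} = -6, h_{xx} = -10, h_{yx} = -4, giving D = 44 > 0 with h_{yy} < 0, so the point is a local maximum.
h(-10/11, -3/22) = 311/44.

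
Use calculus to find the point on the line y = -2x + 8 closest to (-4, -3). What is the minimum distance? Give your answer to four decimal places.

8.4971

Minimize D(x)^2 = (x + 4)^2 + (-2x + 11)^2.
d/dx[D^2] = 2(x + 4) + 2·(-2)·(-2x + 11) = 0 ⇒ x = 18/5.
Then y = 4/5 and the distance is √(361/5) ≈ 8.4971.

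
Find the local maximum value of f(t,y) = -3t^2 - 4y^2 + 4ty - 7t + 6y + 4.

33/4

∂f/∂t = -6t + 4y - 7 = 0 and ∂f/∂y = 4t - 8y + 6 = 0, so (t, y) = (-1, 1/4).
The Hessian has f_{tt} = -6, f_{yy} = -8, f_{ty} = 4, giving D = 32 > 0 with f_{tt} < 0, so the point is a local maximum.
f(-1, 1/4) = 33/4.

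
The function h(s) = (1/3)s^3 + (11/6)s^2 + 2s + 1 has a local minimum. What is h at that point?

31/81

h'(s) = s^2 + (11/3)s + 2 = 0 at s = -3, -2/3.
Since h''(s) = 2s + 11/3, we get h''(-3) = -7/3 < 0 ⇒ local maximum; h''(-2/3) = 7/3 > 0 ⇒ local minimum.
The local minimum is h(-2/3) = 31/81.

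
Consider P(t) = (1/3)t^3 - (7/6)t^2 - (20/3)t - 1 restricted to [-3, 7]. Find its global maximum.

The derivative is t^2 - (7/3)t - 20/3, which vanishes at t = -5/3 and t = 4.
Evaluating at the critical points and endpoints: P(-3) = -1/2, P(-5/3) = 863/162, P(4) = -25, P(7) = 19/2.
The maximum over the interval is 19/2, attained at t = 7.

19/2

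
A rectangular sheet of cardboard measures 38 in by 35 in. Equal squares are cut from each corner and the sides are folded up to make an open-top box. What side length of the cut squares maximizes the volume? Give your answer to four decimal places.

6.0679

With cut size x, the volume is V(x) = x(38 − 2x)(35 − 2x) for 0 < x < 17.5.
V'(x) = 12x^2 − 292x + 1330. Setting V'(x) = 0 gives x ≈ 6.0679 (the root in (0, 17.5)).
V''(x) = 24x − 292 is negative there, so this is the maximum; V ≈ 3588.3391.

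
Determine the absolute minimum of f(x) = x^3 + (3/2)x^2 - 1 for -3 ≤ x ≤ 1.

The derivative is 3x^2 + 3x, which vanishes at x = -1 and x = 0.
Evaluating at the critical points and endpoints: f(-3) = -29/2; f(-1) = -1/2; f(0) = -1; f(1) = 3/2.
The minimum over the interval is -29/2, attained at x = -3.

-29/2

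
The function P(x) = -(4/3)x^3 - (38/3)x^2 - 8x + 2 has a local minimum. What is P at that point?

-118

P'(x) = -4x^2 - (76/3)x - 8 = 0 at x = -6, -1/3.
Second-derivative test with P''(x) = -8x - 76/3: P''(-6) = 68/3 > 0 ⇒ local minimum; P''(-1/3) = -68/3 < 0 ⇒ local maximum.
So the local minimum value is P(-6) = -118.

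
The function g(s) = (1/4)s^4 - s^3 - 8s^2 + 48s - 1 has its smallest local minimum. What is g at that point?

g'(s) = s^3 - 3s^2 - 16s + 48 = 0 at s = -4, 3, 4.
g''(s) = 3s^2 - 6s - 16. g''(-4) = 56 > 0 ⇒ local minimum; g''(3) = -7 < 0 ⇒ local maximum; g''(4) = 8 > 0 ⇒ local minimum.
So the smallest local minimum value is g(-4) = -193.

-193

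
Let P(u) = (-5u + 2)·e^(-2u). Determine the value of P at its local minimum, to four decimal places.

-0.4132

Differentiating with the product rule gives P'(u) = (10u - 9)·e^(-2u). Since e^(-2u) > 0, the only critical point is u = 9/10.
P''(9/10) has the same sign as 10 > 0, so this is a local minimum.
P(9/10) = (-5/2)·e^(-9/5) ≈ -0.4132.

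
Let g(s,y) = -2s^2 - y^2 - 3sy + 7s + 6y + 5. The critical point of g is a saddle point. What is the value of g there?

∂g/∂s = -4s - 3y + 7 = 0 and ∂g/∂y = -3s - 2y + 6 = 0, so (s, y) = (4, -3).
The Hessian has g_{ss} = -4, g_{yy} = -2, g_{sy} = -3, giving D = -1 < 0, so the point is a saddle point.
g(4, -3) = 10.

10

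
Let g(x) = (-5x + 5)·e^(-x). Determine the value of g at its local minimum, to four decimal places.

By the product rule, g'(x) = (5x - 10)·e^(-x). Since e^(-x) > 0, the only critical point is x = 2.
g''(2) has the same sign as 5 > 0, so this is a local minimum.
g(2) = (-5)·e^(-2) ≈ -0.6767.

-0.6767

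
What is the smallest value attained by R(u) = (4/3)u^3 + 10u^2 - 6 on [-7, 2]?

The derivative is 4u^2 + 20u, which vanishes at u = -5 and u = 0.
Compare values at every candidate in [-7, 2]: R(-7) = 80/3, R(-5) = 232/3, R(0) = -6, R(2) = 134/3.
So the minimum is R(0) = -6.

-6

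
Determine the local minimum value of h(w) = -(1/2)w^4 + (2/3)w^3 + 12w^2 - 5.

Critical points: h'(w) = -2w^3 + 2w^2 + 24w vanishes at w = -3, 0, 4.
Second-derivative test with h''(w) = -6w^2 + 4w + 24: h''(-3) = -42 < 0 ⇒ local maximum; h''(0) = 24 > 0 ⇒ local minimum; h''(4) = -56 < 0 ⇒ local maximum.
The local minimum is h(0) = -5.

-5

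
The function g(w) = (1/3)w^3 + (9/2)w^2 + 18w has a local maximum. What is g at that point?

-18

Critical points: g'(w) = w^2 + 9w + 18 vanishes at w = -6, -3.
Since g''(w) = 2w + 9, we get g''(-6) = -3 < 0 ⇒ local maximum; g''(-3) = 3 > 0 ⇒ local minimum.
So the local maximum value is g(-6) = -18.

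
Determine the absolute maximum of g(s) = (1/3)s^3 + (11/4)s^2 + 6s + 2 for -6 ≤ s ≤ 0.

Differentiating, g'(s) = s^2 + (11/2)s + 6; which vanishes at s = -4 and s = -3/2.
Evaluating at the critical points and endpoints: g(-6) = -7; g(-4) = 2/3; g(-3/2) = -31/16; g(0) = 2.
The maximum over the interval is 2, attained at s = 0.

2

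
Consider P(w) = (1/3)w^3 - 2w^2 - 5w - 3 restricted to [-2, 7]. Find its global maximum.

Differentiating, P'(w) = w^2 - 4w - 5; which vanishes at w = -1 and w = 5.
Evaluating at the critical points and endpoints: P(-2) = -11/3, P(-1) = -1/3, P(5) = -109/3, P(7) = -65/3.
Hence the absolute maximum is -1/3 at w = -1.

-1/3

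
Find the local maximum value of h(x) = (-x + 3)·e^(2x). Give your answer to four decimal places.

Differentiating with the product rule gives h'(x) = (-2x + 5)·e^(2x). Since e^(2x) > 0, the only critical point is x = 5/2.
h''(5/2) has the same sign as -2 < 0, so this is a local maximum.
h(5/2) = (1/2)·e^(5) ≈ 74.2066.

74.2066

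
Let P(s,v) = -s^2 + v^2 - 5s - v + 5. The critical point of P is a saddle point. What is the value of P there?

11

∂P/∂s = -2s - 5 = 0 and ∂P/∂v = 2v - 1 = 0, so (s, v) = (-5/2, 1/2).
The Hessian has P_{ss} = -2, P_{vv} = 2, P_{sv} = 0, giving D = -4 < 0, so the point is a saddle point.
P(-5/2, 1/2) = 11.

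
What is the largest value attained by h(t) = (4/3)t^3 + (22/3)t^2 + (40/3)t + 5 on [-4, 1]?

The derivative is 4t^2 + (44/3)t + 40/3, which vanishes at t = -2 and t = -5/3.
Candidates: h(-4) = -49/3, h(-2) = -3, h(-5/3) = -245/81, h(1) = 27.
Hence the absolute maximum is 27 at t = 1.

27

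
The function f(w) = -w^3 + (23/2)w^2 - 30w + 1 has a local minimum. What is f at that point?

f'(w) = -3w^2 + 23w - 30 = 0 at w = 5/3, 6.
f''(w) = -6w + 23. f''(5/3) = 13 > 0 ⇒ local minimum; f''(6) = -13 < 0 ⇒ local maximum.
The local minimum is f(5/3) = -1171/54.

-1171/54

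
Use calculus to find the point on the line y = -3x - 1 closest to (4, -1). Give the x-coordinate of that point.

2/5

Minimize D(x)^2 = (x - 4)^2 + (-3x)^2.
d/dx[D^2] = 2(x - 4) + 2·(-3)·(-3x) = 0 ⇒ x = 2/5.
Then y = -11/5 and the distance is √(72/5) ≈ 3.7947.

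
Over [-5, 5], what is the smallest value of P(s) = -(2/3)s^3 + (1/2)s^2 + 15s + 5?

P'(s) = -2s^2 + s + 15, which vanishes at s = -5/2 and s = 3.
Compare values at every candidate in [-5, 5]: P(-5) = 155/6; P(-5/2) = -455/24; P(3) = 73/2; P(5) = 55/6.
The minimum over the interval is -455/24, attained at s = -5/2.

-455/24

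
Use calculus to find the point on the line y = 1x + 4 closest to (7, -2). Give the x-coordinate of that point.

Minimize D(x)^2 = (x - 7)^2 + (x + 6)^2.
d/dx[D^2] = 2(x - 7) + 2·1·(x + 6) = 0 ⇒ x = 1/2.
Then y = 9/2 and the distance is √(169/2) ≈ 9.1924.

1/2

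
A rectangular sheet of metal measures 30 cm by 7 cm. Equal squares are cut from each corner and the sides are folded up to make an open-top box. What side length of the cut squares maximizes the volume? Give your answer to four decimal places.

With cut size x, the volume is V(x) = x(30 − 2x)(7 − 2x) for 0 < x < 3.5.
V'(x) = 12x^2 − 148x + 210. Setting V'(x) = 0 gives x ≈ 1.6359 (the root in (0, 3.5)).
V''(x) = 24x − 148 is negative there, so this is the maximum; V ≈ 163.0143.

1.6359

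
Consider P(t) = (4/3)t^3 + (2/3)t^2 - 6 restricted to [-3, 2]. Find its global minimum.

The derivative is 4t^2 + (4/3)t, which vanishes at t = -1/3 and t = 0.
Candidates: P(-3) = -36; P(-1/3) = -484/81; P(0) = -6; P(2) = 22/3.
So the minimum is P(-3) = -36.

-36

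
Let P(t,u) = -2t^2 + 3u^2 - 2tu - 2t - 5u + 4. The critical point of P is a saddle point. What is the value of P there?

∂P/∂t = -4t - 2u - 2 = 0 and ∂P/∂u = -2t + 6u - 5 = 0, so (t, u) = (-11/14, 4/7).
The Hessian has P_{tt} = -4, P_{uu} = 6, P_{tu} = -2, giving D = -28 < 0, so the point is a saddle point.
P(-11/14, 4/7) = 47/14.

47/14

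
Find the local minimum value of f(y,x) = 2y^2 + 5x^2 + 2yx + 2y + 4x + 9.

8

∂f/∂y = 4y + 2x + 2 = 0 and ∂f/∂x = 2y + 10x + 4 = 0, so (y, x) = (-1/3, -1/3).
The Hessian has f_{yy} = 4, f_{xx} = 10, f_{yx} = 2, giving D = 36 > 0 with f_{yy} > 0, so the point is a local minimum.
f(-1/3, -1/3) = 8.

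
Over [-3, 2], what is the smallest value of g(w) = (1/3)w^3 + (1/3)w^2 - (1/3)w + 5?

g'(w) = w^2 + (2/3)w - 1/3, which vanishes at w = -1 and w = 1/3.
Compare values at every candidate in [-3, 2]: g(-3) = 0,  g(-1) = 16/3,  g(1/3) = 400/81,  g(2) = 25/3.
Hence the absolute minimum is 0 at w = -3.

0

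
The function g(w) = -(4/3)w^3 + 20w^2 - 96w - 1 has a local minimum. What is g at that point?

-451/3

g'(w) = -4w^2 + 40w - 96 = 0 at w = 4, 6.
Second-derivative test with g''(w) = -8w + 40: g''(4) = 8 > 0 ⇒ local minimum; g''(6) = -8 < 0 ⇒ local maximum.
Thus g has its local minimum at w = 4, with value -451/3.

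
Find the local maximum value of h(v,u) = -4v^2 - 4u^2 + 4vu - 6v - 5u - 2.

∂h/∂v = -8v + 4u - 6 = 0 and ∂h/∂u = 4v - 8u - 5 = 0, so (v, u) = (-17/12, -4/3).
The Hessian has h_{vv} = -8, h_{uu} = -8, h_{vu} = 4, giving D = 48 > 0 with h_{vv} < 0, so the point is a local maximum.
h(-17/12, -4/3) = 67/12.

67/12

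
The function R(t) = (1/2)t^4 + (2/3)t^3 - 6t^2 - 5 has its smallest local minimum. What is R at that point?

-73/2

Critical points: R'(t) = 2t^3 + 2t^2 - 12t vanishes at t = -3, 0, 2.
Second-derivative test with R''(t) = 6t^2 + 4t - 12: R''(-3) = 30 > 0 ⇒ local minimum; R''(0) = -12 < 0 ⇒ local maximum; R''(2) = 20 > 0 ⇒ local minimum.
So the smallest local minimum value is R(-3) = -73/2.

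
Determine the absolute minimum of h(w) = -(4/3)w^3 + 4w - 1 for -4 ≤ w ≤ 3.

-25

The derivative is -4w^2 + 4, which vanishes at w = -1 and w = 1.
Candidates: h(-4) = 205/3, h(-1) = -11/3, h(1) = 5/3, h(3) = -25.
Hence the absolute minimum is -25 at w = 3.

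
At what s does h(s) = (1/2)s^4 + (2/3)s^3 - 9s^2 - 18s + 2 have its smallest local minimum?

3

Critical points: h'(s) = 2s^3 + 2s^2 - 18s - 18 vanishes at s = -3, -1, 3.
Second-derivative test with h''(s) = 6s^2 + 4s - 18: h''(-3) = 24 > 0 ⇒ local minimum; h''(-1) = -16 < 0 ⇒ local maximum; h''(3) = 48 > 0 ⇒ local minimum.
The smallest local minimum is h(3) = -149/2.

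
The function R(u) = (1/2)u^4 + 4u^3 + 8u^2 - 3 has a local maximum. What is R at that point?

R'(u) = 2u^3 + 12u^2 + 16u. Setting R'(u) = 0 gives u ∈ {-4, -2, 0}.
Since R''(u) = 6u^2 + 24u + 16, we get R''(-4) = 16 > 0 ⇒ local minimum; R''(-2) = -8 < 0 ⇒ local maximum; R''(0) = 16 > 0 ⇒ local minimum.
Thus R has its local maximum at u = -2, with value 5.

5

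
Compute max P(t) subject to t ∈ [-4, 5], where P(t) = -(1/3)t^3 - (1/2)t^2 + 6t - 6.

4/3

Differentiating, P'(t) = -t^2 - t + 6; which vanishes at t = -3 and t = 2.
Compare values at every candidate in [-4, 5]: P(-4) = -50/3,  P(-3) = -39/2,  P(2) = 4/3,  P(5) = -181/6.
So the maximum is P(2) = 4/3.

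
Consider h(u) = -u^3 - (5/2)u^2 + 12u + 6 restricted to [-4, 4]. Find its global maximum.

Differentiating, h'(u) = -3u^2 - 5u + 12; which vanishes at u = -3 and u = 4/3.
Candidates: h(-4) = -18,  h(-3) = -51/2,  h(4/3) = 410/27,  h(4) = -50.
Hence the absolute maximum is 410/27 at u = 4/3.

410/27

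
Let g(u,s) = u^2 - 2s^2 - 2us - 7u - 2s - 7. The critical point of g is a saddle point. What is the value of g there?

-25/2

∂g/∂u = 2u - 2s - 7 = 0 and ∂g/∂s = -2u - 4s - 2 = 0, so (u, s) = (2, -3/2).
The Hessian has g_{uu} = 2, g_{ss} = -4, g_{us} = -2, giving D = -12 < 0, so the point is a saddle point.
g(2, -3/2) = -25/2.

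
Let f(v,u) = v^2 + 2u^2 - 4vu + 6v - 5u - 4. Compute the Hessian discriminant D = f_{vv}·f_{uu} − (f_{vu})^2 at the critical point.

∂f/∂v = 2v - 4u + 6 = 0 and ∂f/∂u = -4v + 4u - 5 = 0, so (v, u) = (1/2, 7/4).
The Hessian has f_{vv} = 2, f_{uu} = 4, f_{vu} = -4, giving D = -8 < 0, so the point is a saddle point.
D = (2)·(4) − (-4)^2 = -8.

-8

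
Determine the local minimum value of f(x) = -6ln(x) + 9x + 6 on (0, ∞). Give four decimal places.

f'(x) = -6/x + 9 = 0 gives x = 2/3.
f''(x) = 6/x², which is positive for x > 0, so this is a local minimum.
f(2/3) = -6·ln(2/3) + 6 + 6 ≈ 14.4328.

14.4328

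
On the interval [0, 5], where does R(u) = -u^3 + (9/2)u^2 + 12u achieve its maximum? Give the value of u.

The derivative is -3u^2 + 9u + 12, whose only zero in [0, 5] is u = 4.
Evaluating at the critical points and endpoints: R(0) = 0, R(4) = 56, R(5) = 95/2.
Hence the absolute maximum is 56 at u = 4.

4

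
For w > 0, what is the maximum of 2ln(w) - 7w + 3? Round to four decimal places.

g'(w) = 2/w − 7 = 0 gives w = 2/7.
g''(w) = -2/w², which is negative for w > 0, so this is a local maximum.
g(2/7) = 2·ln(2/7) - 2 + 3 ≈ -1.5055.

-1.5055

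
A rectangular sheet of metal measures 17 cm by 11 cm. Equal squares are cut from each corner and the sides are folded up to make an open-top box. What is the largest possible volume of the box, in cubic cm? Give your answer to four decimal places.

With cut size x, the volume is V(x) = x(17 − 2x)(11 − 2x) for 0 < x < 5.5.
V'(x) = 12x^2 − 112x + 187. Setting V'(x) = 0 gives x ≈ 2.1778 (the root in (0, 5.5)).
V''(x) = 24x − 112 is negative there, so this is the maximum; V ≈ 182.9667.

182.9667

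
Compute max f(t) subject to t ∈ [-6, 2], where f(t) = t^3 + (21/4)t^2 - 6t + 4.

48

The derivative is 3t^2 + (21/2)t - 6, which vanishes at t = -4 and t = 1/2.
Evaluating at the critical points and endpoints: f(-6) = 13, f(-4) = 48, f(1/2) = 39/16, f(2) = 21.
Hence the absolute maximum is 48 at t = -4.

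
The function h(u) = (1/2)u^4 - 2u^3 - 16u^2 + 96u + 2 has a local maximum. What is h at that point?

265/2

h'(u) = 2u^3 - 6u^2 - 32u + 96 = 0 at u = -4, 3, 4.
h''(u) = 6u^2 - 12u - 32. h''(-4) = 112 > 0 ⇒ local minimum; h''(3) = -14 < 0 ⇒ local maximum; h''(4) = 16 > 0 ⇒ local minimum.
Thus h has its local maximum at u = 3, with value 265/2.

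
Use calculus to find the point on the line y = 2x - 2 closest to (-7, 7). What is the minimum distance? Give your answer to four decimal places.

Minimize D(x)^2 = (x + 7)^2 + (2x - 9)^2.
d/dx[D^2] = 2(x + 7) + 2·2·(2x - 9) = 0 ⇒ x = 11/5.
Then y = 12/5 and the distance is √(529/5) ≈ 10.2859.

10.2859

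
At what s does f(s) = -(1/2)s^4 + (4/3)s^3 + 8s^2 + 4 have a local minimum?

0

f'(s) = -2s^3 + 4s^2 + 16s. Setting f'(s) = 0 gives s ∈ {-2, 0, 4}.
Second-derivative test with f''(s) = -6s^2 + 8s + 16: f''(-2) = -24 < 0 ⇒ local maximum; f''(0) = 16 > 0 ⇒ local minimum; f''(4) = -48 < 0 ⇒ local maximum.
So the local minimum value is f(0) = 4.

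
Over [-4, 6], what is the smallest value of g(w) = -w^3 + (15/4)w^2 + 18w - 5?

-323/16

The derivative is -3w^2 + (15/2)w + 18, which vanishes at w = -3/2 and w = 4.
Evaluating at the critical points and endpoints: g(-4) = 47; g(-3/2) = -323/16; g(4) = 63; g(6) = 22.
So the minimum is g(-3/2) = -323/16.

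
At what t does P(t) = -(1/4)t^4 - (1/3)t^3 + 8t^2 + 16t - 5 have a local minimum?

Critical points: P'(t) = -t^3 - t^2 + 16t + 16 vanishes at t = -4, -1, 4.
P''(t) = -3t^2 - 2t + 16. P''(-4) = -24 < 0 ⇒ local maximum; P''(-1) = 15 > 0 ⇒ local minimum; P''(4) = -40 < 0 ⇒ local maximum.
The local minimum is P(-1) = -155/12.

-1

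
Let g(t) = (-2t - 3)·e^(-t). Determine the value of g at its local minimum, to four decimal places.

By the product rule, g'(t) = (2t + 1)·e^(-t). Since e^(-t) > 0, the only critical point is t = -1/2.
g''(-1/2) has the same sign as 2 > 0, so this is a local minimum.
g(-1/2) = (-2)·e^(1/2) ≈ -3.2974.

-3.2974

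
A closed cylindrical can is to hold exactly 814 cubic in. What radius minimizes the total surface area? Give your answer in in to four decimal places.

With radius r and height h, πr²h = 814 so h = 814/(πr²), and S(r) = 2πr² + 2πrh = 2πr² + 2·814/r.
S'(r) = 4πr − 2·814/r² = 0 ⇒ r³ = 814/(2π), so r ≈ 5.0600 and h = 2r ≈ 10.1199.
S''(r) = 4π + 4·814/r³ > 0, so this is the minimum; S ≈ 482.6113.

5.0600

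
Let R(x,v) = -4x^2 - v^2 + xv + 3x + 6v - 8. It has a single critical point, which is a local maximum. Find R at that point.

∂R/∂x = -8x + v + 3 = 0 and ∂R/∂v = x - 2v + 6 = 0, so (x, v) = (4/5, 17/5).
The Hessian has R_{xx} = -8, R_{vv} = -2, R_{xv} = 1, giving D = 15 > 0 with R_{xx} < 0, so the point is a local maximum.
R(4/5, 17/5) = 17/5.

17/5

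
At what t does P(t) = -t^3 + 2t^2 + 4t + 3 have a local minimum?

-2/3

P'(t) = -3t^2 + 4t + 4 = 0 at t = -2/3, 2.
P''(t) = -6t + 4. P''(-2/3) = 8 > 0 ⇒ local minimum; P''(2) = -8 < 0 ⇒ local maximum.
The local minimum is P(-2/3) = 41/27.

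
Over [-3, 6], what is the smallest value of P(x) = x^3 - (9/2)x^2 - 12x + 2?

The derivative is 3x^2 - 9x - 12, which vanishes at x = -1 and x = 4.
Compare values at every candidate in [-3, 6]: P(-3) = -59/2; P(-1) = 17/2; P(4) = -54; P(6) = -16.
Hence the absolute minimum is -54 at x = 4.

-54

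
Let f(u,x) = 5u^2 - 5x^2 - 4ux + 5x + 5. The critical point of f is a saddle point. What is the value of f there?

705/116

∂f/∂u = 10u - 4x = 0 and ∂f/∂x = -4u - 10x + 5 = 0, so (u, x) = (5/29, 25/58).
The Hessian has f_{uu} = 10, f_{xx} = -10, f_{ux} = -4, giving D = -116 < 0, so the point is a saddle point.
f(5/29, 25/58) = 705/116.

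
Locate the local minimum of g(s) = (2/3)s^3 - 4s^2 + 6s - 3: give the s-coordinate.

g'(s) = 2s^2 - 8s + 6 = 0 at s = 1, 3.
Since g''(s) = 4s - 8, we get g''(1) = -4 < 0 ⇒ local maximum; g''(3) = 4 > 0 ⇒ local minimum.
Thus g has its local minimum at s = 3, with value -3.

3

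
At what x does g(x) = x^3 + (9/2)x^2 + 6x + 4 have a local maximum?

-2

g'(x) = 3x^2 + 9x + 6 = 0 at x = -2, -1.
g''(x) = 6x + 9. g''(-2) = -3 < 0 ⇒ local maximum; g''(-1) = 3 > 0 ⇒ local minimum.
The local maximum is g(-2) = 2.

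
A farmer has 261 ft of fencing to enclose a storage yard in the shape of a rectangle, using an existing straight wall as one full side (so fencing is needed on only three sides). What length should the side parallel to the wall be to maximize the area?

261/2

Let the sides perpendicular to the wall have length x and the parallel side y, so 2x + y = 261 and the area is A = xy = x(261 − 2x).
A'(x) = 261 − 4x = 0 gives x = 261/4, and A''(x) = −4 < 0 confirms a maximum.
Then y = 261 − 2·261/4 = 261/2 and A = 68121/8.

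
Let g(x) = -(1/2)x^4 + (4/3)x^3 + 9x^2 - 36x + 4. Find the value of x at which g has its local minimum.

Critical points: g'(x) = -2x^3 + 4x^2 + 18x - 36 vanishes at x = -3, 2, 3.
Since g''(x) = -6x^2 + 8x + 18, we get g''(-3) = -60 < 0 ⇒ local maximum; g''(2) = 10 > 0 ⇒ local minimum; g''(3) = -12 < 0 ⇒ local maximum.
So the local minimum value is g(2) = -88/3.

2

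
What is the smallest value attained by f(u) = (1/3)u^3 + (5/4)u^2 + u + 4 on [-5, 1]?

f'(u) = u^2 + (5/2)u + 1, which vanishes at u = -2 and u = -1/2.
Candidates: f(-5) = -137/12; f(-2) = 13/3; f(-1/2) = 181/48; f(1) = 79/12.
So the minimum is f(-5) = -137/12.

-137/12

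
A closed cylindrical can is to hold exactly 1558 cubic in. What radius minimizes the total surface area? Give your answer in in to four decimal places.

With radius r and height h, πr²h = 1558 so h = 1558/(πr²), and S(r) = 2πr² + 2πrh = 2πr² + 2·1558/r.
S'(r) = 4πr − 2·1558/r² = 0 ⇒ r³ = 1558/(2π), so r ≈ 6.2825 and h = 2r ≈ 12.5649.
S''(r) = 4π + 4·1558/r³ > 0, so this is the minimum; S ≈ 743.9770.

6.2825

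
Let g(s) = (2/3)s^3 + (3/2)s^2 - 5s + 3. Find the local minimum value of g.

1/6

g'(s) = 2s^2 + 3s - 5. Setting g'(s) = 0 gives s ∈ {-5/2, 1}.
g''(s) = 4s + 3. g''(-5/2) = -7 < 0 ⇒ local maximum; g''(1) = 7 > 0 ⇒ local minimum.
The local minimum is g(1) = 1/6.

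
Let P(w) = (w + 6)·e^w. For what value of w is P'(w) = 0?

-7

Differentiating with the product rule gives P'(w) = (w + 7)·e^w. Since e^w > 0, the only critical point is w = -7.
P''(-7) has the same sign as 1 > 0, so this is a local minimum.
P(-7) = (-1)·e^(-7) ≈ -0.0009.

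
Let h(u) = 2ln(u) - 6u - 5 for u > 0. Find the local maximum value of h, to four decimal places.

-9.1972

h'(u) = 2/u − 6 = 0 gives u = 1/3.
h''(u) = -2/u², which is negative for u > 0, so this is a local maximum.
h(1/3) = 2·ln(1/3) - 2 - 5 ≈ -9.1972.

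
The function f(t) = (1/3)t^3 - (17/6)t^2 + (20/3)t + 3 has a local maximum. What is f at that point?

1261/162

f'(t) = t^2 - (17/3)t + 20/3. Setting f'(t) = 0 gives t ∈ {5/3, 4}.
f''(t) = 2t - 17/3. f''(5/3) = -7/3 < 0 ⇒ local maximum; f''(4) = 7/3 > 0 ⇒ local minimum.
The local maximum is f(5/3) = 1261/162.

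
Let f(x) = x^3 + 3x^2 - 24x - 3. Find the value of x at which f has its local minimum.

2

Critical points: f'(x) = 3x^2 + 6x - 24 vanishes at x = -4, 2.
f''(x) = 6x + 6. f''(-4) = -18 < 0 ⇒ local maximum; f''(2) = 18 > 0 ⇒ local minimum.
The local minimum is f(2) = -31.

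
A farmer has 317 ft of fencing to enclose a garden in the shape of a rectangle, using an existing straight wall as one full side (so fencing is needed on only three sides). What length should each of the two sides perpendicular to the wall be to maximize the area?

317/4

Let the sides perpendicular to the wall have length x and the parallel side y, so 2x + y = 317 and the area is A = xy = x(317 − 2x).
A'(x) = 317 − 4x = 0 gives x = 317/4, and A''(x) = −4 < 0 confirms a maximum.
Then y = 317 − 2·317/4 = 317/2 and A = 100489/8.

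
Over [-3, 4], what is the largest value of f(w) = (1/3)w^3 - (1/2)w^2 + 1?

43/3

The derivative is w^2 - w, which vanishes at w = 0 and w = 1.
Compare values at every candidate in [-3, 4]: f(-3) = -25/2, f(0) = 1, f(1) = 5/6, f(4) = 43/3.
So the maximum is f(4) = 43/3.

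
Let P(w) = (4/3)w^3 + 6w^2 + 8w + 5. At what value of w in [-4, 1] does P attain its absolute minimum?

-4

P'(w) = 4w^2 + 12w + 8, which vanishes at w = -2 and w = -1.
Candidates: P(-4) = -49/3,  P(-2) = 7/3,  P(-1) = 5/3,  P(1) = 61/3.
Hence the absolute minimum is -49/3 at w = -4.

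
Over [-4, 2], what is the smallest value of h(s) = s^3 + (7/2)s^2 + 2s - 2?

h'(s) = 3s^2 + 7s + 2, which vanishes at s = -2 and s = -1/3.
Compare values at every candidate in [-4, 2]: h(-4) = -18; h(-2) = 0; h(-1/3) = -125/54; h(2) = 24.
So the minimum is h(-4) = -18.

-18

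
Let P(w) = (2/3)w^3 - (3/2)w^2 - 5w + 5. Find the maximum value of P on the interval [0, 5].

155/6

Differentiating, P'(w) = 2w^2 - 3w - 5; whose only zero in [0, 5] is w = 5/2.
Evaluating at the critical points and endpoints: P(0) = 5; P(5/2) = -155/24; P(5) = 155/6.
So the maximum is P(5) = 155/6.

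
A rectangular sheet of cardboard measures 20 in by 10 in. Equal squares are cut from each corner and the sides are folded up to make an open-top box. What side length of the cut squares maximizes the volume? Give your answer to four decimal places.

With cut size x, the volume is V(x) = x(20 − 2x)(10 − 2x) for 0 < x < 5.
V'(x) = 12x^2 − 120x + 200. Setting V'(x) = 0 gives x ≈ 2.1132 (the root in (0, 5)).
V''(x) = 24x − 120 is negative there, so this is the maximum; V ≈ 192.4501.

2.1132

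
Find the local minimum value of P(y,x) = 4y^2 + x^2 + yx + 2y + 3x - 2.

∂P/∂y = 8y + x + 2 = 0 and ∂P/∂x = y + 2x + 3 = 0, so (y, x) = (-1/15, -22/15).
The Hessian has P_{yy} = 8, P_{xx} = 2, P_{yx} = 1, giving D = 15 > 0 with P_{yy} > 0, so the point is a local minimum.
P(-1/15, -22/15) = -64/15.

-64/15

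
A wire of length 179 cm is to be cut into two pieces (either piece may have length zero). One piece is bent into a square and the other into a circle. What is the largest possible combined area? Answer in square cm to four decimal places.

Let x be the length used for the square. Square side x/4; circle radius (179−x)/(2π).
A(x) = (x/4)² + π·((179−x)/(2π))² = x²/16 + (179−x)²/(4π) for 0 ≤ x ≤ 179. A'(x) = x/8 − (179−x)/(2π) = 0 gives x = 4·179/(π+4) ≈ 100.2577.
A'' > 0, so the interior critical point is a minimum; the maximum is at an endpoint. A(0) = 2549.7418 and A(179) = 2002.5625, so the largest area is 2549.7418.

2549.7418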